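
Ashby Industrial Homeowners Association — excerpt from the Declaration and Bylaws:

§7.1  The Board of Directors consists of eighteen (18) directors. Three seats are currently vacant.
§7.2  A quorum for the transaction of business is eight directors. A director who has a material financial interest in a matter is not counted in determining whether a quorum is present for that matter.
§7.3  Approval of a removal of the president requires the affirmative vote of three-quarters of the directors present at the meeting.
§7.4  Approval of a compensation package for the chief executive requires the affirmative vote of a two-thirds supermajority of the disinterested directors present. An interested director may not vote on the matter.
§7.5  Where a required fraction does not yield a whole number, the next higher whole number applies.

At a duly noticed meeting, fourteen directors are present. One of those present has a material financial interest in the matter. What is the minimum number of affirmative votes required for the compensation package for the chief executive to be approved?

The compensation package for the chief executive requires two-thirds of the disinterested directors present (14 − 1 = 13).
2/3 of 13 = 8.67, rounded up to 9.

9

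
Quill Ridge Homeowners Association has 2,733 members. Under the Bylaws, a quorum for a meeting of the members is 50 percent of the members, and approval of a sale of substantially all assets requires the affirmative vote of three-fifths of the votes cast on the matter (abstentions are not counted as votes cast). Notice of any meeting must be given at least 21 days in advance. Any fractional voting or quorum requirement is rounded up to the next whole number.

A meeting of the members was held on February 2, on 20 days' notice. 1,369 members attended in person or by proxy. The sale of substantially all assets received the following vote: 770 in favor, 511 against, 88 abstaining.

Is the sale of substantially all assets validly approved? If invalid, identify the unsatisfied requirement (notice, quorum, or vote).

Invalid — notice requirement not satisfied.

Notice: 20 days given; 21 required. Not satisfied.
Quorum: 50% of 2,733 = 1,366.50, rounded up to 1,367; 1,369 present. Satisfied.
Vote: requires three-fifths of the votes cast (1,369 − 88 abstaining = 1,281); 3/5 of 1281 = 768.60, rounded up to 769, so 769 needed; 770 in favor. Satisfied.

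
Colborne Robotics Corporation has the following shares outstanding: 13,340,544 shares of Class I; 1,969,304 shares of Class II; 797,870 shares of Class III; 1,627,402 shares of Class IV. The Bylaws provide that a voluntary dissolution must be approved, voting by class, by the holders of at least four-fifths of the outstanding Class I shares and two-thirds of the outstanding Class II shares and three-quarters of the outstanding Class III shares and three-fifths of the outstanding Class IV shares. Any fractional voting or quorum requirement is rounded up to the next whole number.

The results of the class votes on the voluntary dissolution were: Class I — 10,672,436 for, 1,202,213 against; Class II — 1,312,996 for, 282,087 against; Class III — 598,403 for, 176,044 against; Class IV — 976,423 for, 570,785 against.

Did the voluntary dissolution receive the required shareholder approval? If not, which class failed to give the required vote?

Class I: 4/5 of 13340544 = 10672435.20, rounded up to 10672436; 10,672,436 required, 10,672,436 in favor — approved.
Class II: 2/3 of 1969304 = 1312869.33, rounded up to 1312870; 1,312,870 required, 1,312,996 in favor — approved.
Class III: 3/4 of 797870 = 598402.50, rounded up to 598403; 598,403 required, 598,403 in favor — approved.
Class IV: 3/5 of 1627402 = 976441.20, rounded up to 976442; 976,442 required, 976,423 in favor — not approved.

Not approved — the Class IV shares did not give the required vote.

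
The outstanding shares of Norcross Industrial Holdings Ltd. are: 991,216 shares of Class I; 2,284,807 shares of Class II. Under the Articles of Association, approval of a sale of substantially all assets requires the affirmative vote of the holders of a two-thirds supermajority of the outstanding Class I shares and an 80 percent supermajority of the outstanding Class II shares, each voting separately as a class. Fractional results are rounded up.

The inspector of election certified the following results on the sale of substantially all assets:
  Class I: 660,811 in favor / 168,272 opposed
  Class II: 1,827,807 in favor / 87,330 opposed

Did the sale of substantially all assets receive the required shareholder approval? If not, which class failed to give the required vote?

Class I: 2/3 of 991216 = 660810.67, rounded up to 660811; 660,811 required, 660,811 in favor — approved.
Class II: 4/5 of 2284807 = 1827845.60, rounded up to 1827846; 1,827,846 required, 1,827,807 in favor — not approved.

Not approved — the Class II shares did not give the required vote.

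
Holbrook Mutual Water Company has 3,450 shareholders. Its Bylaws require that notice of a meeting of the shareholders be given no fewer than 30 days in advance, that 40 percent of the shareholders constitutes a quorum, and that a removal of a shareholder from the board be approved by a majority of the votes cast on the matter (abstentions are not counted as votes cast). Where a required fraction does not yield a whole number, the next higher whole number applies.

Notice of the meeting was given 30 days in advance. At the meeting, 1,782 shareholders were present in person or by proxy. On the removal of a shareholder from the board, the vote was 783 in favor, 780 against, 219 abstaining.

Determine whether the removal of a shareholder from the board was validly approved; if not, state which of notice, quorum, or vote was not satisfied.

Valid — all requirements satisfied.

Notice: 30 days given; 30 required. Satisfied.
Quorum: 40% of 3,450 = 1,380; 1,782 present. Satisfied.
Vote: requires a majority of the votes cast (1,782 − 219 abstaining = 1,563); a majority of 1563 is 782, so 782 needed; 783 in favor. Satisfied.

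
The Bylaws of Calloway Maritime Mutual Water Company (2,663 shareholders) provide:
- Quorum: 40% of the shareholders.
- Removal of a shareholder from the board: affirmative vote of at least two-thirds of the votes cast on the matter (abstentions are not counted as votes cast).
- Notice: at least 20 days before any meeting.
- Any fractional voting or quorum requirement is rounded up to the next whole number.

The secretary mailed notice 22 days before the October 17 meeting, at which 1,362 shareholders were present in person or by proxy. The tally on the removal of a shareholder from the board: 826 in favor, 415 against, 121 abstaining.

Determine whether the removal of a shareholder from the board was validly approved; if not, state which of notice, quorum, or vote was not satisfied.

Invalid — vote requirement not satisfied.

Notice: 22 days given; 20 required. Satisfied.
Quorum: 40% of 2,663 = 1,065.20, rounded up to 1,066; 1,362 present. Satisfied.
Vote: requires two-thirds of the votes cast (1,362 − 121 abstaining = 1,241); 2/3 of 1241 = 827.33, rounded up to 828, so 828 needed; 826 in favor. Not satisfied.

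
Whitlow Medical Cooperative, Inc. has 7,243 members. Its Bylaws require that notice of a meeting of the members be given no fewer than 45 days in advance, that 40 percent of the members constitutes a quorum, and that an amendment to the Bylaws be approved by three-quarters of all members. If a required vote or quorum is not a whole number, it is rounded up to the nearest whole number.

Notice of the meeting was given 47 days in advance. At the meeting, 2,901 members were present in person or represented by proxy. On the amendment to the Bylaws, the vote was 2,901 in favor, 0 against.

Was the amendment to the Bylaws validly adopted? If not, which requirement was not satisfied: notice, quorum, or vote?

Notice: 47 days given; 45 required. Satisfied.
Quorum: 40% of 7,243 = 2,897.20, rounded up to 2,898; 2,901 present. Satisfied.
Vote: requires three-fourths of all members (7,243); 3/4 of 7243 = 5432.25, rounded up to 5433, so 5,433 needed; 2,901 in favor. Not satisfied.

Invalid — vote requirement not satisfied.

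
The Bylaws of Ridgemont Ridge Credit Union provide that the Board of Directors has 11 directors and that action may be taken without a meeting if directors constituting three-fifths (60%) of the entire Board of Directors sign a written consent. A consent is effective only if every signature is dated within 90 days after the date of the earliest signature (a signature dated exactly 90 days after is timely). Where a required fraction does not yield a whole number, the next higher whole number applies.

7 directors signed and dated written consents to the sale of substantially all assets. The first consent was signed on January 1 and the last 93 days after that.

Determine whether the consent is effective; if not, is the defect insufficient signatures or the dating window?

Signatures required: three-fifths (60%) of 11 — 3/5 of 11 = 6.60, rounded up to 7, so 7 needed; 7 signed. Sufficient.
Dating window: the latest signature is 93 days after the earliest; the limit is 90 days. Outside the window.

Not effective — dating-window requirement not satisfied.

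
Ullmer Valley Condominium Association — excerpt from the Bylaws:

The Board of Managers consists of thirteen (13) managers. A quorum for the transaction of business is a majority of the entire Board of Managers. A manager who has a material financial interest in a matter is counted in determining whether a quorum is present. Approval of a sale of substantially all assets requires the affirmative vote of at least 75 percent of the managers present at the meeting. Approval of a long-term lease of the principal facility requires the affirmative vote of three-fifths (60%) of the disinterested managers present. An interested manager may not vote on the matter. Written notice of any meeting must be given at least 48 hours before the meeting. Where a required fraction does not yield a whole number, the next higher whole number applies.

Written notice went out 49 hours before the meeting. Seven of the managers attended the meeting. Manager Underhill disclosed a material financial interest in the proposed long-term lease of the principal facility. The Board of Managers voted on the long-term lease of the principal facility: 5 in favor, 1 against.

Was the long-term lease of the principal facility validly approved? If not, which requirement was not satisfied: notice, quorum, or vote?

Valid — all requirements satisfied.

Notice: 49 hours given; 48 required (49 ≥ 48). Satisfied.
Quorum: 7 present (interested managers count toward quorum); quorum is 7. Satisfied.
Vote: the long-term lease of the principal facility requires three-fifths of the disinterested managers present (7 − 1 = 6). 3/5 of 6 = 3.60, rounded up to 4, so 4 affirmative votes are needed; 5 voted in favor. Satisfied.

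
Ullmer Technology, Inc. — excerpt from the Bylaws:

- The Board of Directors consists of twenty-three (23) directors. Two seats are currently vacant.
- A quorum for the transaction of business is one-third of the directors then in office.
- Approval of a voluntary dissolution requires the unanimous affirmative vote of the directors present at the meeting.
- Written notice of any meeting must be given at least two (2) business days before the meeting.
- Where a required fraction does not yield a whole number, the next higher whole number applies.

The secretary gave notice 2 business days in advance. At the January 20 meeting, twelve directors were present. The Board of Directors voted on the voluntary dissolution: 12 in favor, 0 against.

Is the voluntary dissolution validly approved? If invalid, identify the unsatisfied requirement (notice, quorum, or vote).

Valid — all requirements satisfied.

Notice: 2 business days given; 2 required (2 ≥ 2). Satisfied.
Quorum: 12 present; quorum is 7. Satisfied.
Vote: the voluntary dissolution requires the unanimous vote of the directors present (12). Unanimous means all 12, so 12 affirmative votes are needed; 12 voted in favor. Satisfied.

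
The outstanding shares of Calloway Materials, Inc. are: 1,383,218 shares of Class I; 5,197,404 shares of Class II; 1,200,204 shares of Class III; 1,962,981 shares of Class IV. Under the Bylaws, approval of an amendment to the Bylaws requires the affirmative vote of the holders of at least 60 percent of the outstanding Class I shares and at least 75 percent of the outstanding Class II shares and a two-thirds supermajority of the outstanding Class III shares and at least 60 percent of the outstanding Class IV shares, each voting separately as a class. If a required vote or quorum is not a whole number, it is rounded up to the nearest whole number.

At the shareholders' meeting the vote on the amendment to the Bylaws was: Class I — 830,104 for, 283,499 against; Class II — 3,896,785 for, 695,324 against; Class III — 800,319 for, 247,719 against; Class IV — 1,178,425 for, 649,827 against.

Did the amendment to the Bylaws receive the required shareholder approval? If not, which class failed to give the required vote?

Not approved — the Class II shares did not give the required vote.

Class I: 3/5 of 1383218 = 829930.80, rounded up to 829931; 829,931 required, 830,104 in favor — approved.
Class II: 3/4 of 5197404 = 3898053; 3,898,053 required, 3,896,785 in favor — not approved.
Class III: 2/3 of 1200204 = 800136; 800,136 required, 800,319 in favor — approved.
Class IV: 3/5 of 1962981 = 1177788.60, rounded up to 1177789; 1,177,789 required, 1,178,425 in favor — approved.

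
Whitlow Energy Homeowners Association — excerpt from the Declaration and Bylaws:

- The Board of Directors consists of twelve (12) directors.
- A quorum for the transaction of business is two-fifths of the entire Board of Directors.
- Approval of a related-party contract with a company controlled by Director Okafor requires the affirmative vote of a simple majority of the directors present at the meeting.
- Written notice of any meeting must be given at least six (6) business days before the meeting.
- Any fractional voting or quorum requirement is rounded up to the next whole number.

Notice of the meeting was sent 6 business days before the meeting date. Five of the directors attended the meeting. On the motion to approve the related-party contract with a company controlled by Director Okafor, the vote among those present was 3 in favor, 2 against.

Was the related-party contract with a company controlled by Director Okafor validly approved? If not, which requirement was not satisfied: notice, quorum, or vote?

Valid — all requirements satisfied.

Notice: 6 business days given; 6 required (6 ≥ 6). Satisfied.
Quorum: 5 present; quorum is 5. Satisfied.
Vote: the related-party contract with a company controlled by Director Okafor requires a majority of the directors present (5). A majority of 5 is 3, so 3 affirmative votes are needed; 3 voted in favor. Satisfied.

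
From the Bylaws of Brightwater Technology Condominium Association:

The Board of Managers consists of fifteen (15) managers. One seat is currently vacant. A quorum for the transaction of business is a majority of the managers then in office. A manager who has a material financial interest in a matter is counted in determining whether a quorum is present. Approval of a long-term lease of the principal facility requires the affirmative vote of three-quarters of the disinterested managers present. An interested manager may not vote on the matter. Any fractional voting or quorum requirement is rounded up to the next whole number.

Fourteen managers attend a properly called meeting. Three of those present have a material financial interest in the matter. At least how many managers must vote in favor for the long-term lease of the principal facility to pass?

9

The long-term lease of the principal facility requires three-fourths of the disinterested managers present (14 − 3 = 11).
3/4 of 11 = 8.25, rounded up to 9.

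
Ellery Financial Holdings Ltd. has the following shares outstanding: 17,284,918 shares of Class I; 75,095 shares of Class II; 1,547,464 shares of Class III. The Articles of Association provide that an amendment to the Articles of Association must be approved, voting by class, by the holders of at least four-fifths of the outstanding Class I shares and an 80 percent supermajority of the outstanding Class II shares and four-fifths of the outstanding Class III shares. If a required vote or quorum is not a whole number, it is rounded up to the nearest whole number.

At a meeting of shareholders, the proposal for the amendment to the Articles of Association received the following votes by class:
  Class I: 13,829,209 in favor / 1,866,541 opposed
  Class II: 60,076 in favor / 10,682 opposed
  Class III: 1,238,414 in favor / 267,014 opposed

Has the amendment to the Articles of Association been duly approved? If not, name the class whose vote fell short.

Class I: 4/5 of 17284918 = 13827934.40, rounded up to 13827935; 13,827,935 required, 13,829,209 in favor — approved.
Class II: 4/5 of 75095 = 60076; 60,076 required, 60,076 in favor — approved.
Class III: 4/5 of 1547464 = 1237971.20, rounded up to 1237972; 1,237,972 required, 1,238,414 in favor — approved.

Approved — every class gave the required vote.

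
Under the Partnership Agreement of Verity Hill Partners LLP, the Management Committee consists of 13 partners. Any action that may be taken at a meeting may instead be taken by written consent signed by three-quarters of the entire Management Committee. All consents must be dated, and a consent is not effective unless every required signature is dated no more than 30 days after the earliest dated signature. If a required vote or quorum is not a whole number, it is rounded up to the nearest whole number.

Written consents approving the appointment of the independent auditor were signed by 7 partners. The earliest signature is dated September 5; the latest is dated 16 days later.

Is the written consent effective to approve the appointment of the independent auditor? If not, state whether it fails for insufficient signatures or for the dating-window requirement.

Signatures required: three-quarters of 13 — 3/4 of 13 = 9.75, rounded up to 10, so 10 needed; 7 signed. Insufficient.
Dating window: the latest signature is 16 days after the earliest; the limit is 30 days. Within the window.

Not effective — insufficient signatures.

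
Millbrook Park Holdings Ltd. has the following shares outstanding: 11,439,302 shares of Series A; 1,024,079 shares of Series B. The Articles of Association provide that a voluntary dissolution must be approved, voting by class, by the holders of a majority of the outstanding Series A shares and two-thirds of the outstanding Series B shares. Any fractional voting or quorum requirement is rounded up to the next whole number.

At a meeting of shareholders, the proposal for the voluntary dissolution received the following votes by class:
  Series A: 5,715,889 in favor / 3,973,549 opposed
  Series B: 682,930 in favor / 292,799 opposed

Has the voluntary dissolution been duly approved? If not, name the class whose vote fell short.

Series A: a majority of 11439302 is 5719652; 5,719,652 required, 5,715,889 in favor — not approved.
Series B: 2/3 of 1024079 = 682719.33, rounded up to 682720; 682,720 required, 682,930 in favor — approved.

Not approved — the Series A shares did not give the required vote.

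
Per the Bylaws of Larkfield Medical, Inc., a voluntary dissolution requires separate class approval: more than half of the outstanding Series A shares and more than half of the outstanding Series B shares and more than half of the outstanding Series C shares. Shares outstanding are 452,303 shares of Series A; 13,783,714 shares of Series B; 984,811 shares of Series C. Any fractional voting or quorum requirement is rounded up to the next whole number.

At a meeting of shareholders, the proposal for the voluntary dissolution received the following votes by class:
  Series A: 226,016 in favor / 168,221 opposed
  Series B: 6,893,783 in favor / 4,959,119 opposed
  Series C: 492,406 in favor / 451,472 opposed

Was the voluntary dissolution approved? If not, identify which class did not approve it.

Series A: a majority of 452303 is 226152; 226,152 required, 226,016 in favor — not approved.
Series B: a majority of 13783714 is 6891858; 6,891,858 required, 6,893,783 in favor — approved.
Series C: a majority of 984811 is 492406; 492,406 required, 492,406 in favor — approved.

Not approved — the Series A shares did not give the required vote.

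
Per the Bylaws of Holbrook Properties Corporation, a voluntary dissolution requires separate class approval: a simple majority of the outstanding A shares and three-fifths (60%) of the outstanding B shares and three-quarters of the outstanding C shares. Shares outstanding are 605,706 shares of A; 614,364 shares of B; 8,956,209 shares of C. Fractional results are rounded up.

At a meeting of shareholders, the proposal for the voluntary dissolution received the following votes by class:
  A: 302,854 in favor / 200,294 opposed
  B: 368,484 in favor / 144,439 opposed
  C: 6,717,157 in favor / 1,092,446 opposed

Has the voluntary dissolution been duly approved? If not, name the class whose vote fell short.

Not approved — the B shares did not give the required vote.

A: a majority of 605706 is 302854; 302,854 required, 302,854 in favor — approved.
B: 3/5 of 614364 = 368618.40, rounded up to 368619; 368,619 required, 368,484 in favor — not approved.
C: 3/4 of 8956209 = 6717156.75, rounded up to 6717157; 6,717,157 required, 6,717,157 in favor — approved.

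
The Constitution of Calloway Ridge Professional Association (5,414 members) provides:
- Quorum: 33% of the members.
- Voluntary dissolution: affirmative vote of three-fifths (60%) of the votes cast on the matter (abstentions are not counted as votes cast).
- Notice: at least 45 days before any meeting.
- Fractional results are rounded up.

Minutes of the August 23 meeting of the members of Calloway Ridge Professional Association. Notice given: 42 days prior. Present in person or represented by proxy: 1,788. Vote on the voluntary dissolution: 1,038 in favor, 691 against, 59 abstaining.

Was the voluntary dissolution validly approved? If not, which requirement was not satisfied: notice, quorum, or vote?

Notice: 42 days given; 45 required. Not satisfied.
Quorum: 33% of 5,414 = 1,786.62, rounded up to 1,787; 1,788 present. Satisfied.
Vote: requires three-fifths of the votes cast (1,788 − 59 abstaining = 1,729); 3/5 of 1729 = 1037.40, rounded up to 1038, so 1,038 needed; 1,038 in favor. Satisfied.

Invalid — notice requirement not satisfied.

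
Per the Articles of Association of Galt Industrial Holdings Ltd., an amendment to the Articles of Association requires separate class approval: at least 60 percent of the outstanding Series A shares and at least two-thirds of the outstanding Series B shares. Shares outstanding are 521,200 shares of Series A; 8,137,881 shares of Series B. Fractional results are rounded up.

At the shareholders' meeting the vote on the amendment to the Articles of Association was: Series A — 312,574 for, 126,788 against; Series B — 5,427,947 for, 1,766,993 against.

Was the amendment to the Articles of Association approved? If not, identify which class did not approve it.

Series A: 3/5 of 521200 = 312720; 312,720 required, 312,574 in favor — not approved.
Series B: 2/3 of 8137881 = 5425254; 5,425,254 required, 5,427,947 in favor — approved.

Not approved — the Series A shares did not give the required vote.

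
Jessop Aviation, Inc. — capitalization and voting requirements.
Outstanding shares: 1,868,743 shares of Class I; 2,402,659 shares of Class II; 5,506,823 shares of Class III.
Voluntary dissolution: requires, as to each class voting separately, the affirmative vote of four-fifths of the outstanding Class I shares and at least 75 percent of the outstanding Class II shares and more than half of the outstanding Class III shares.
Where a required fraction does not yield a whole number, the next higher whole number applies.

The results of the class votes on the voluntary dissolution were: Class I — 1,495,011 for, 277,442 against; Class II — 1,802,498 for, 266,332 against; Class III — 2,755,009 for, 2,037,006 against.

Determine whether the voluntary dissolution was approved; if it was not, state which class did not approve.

Approved — every class gave the required vote.

Class I: 4/5 of 1868743 = 1494994.40, rounded up to 1494995; 1,494,995 required, 1,495,011 in favor — approved.
Class II: 3/4 of 2402659 = 1801994.25, rounded up to 1801995; 1,801,995 required, 1,802,498 in favor — approved.
Class III: a majority of 5506823 is 2753412; 2,753,412 required, 2,755,009 in favor — approved.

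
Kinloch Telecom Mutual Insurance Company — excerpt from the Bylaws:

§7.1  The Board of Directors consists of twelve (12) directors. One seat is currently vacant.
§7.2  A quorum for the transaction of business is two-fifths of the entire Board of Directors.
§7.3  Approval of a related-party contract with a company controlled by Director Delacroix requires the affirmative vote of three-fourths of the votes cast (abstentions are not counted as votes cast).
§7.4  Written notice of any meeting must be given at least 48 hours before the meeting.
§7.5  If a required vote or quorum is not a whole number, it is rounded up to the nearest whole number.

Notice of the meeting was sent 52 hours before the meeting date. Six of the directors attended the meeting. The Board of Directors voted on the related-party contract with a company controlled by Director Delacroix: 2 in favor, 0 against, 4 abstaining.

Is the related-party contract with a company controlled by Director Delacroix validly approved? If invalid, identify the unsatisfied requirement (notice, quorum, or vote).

Valid — all requirements satisfied.

Notice: 52 hours given; 48 required (52 ≥ 48). Satisfied.
Quorum: 6 present; quorum is 5. Satisfied.
Vote: the related-party contract with a company controlled by Director Delacroix requires three-fourths of the votes cast (6 present − 4 abstaining = 2). 3/4 of 2 = 1.50, rounded up to 2, so 2 affirmative votes are needed; 2 voted in favor. Satisfied.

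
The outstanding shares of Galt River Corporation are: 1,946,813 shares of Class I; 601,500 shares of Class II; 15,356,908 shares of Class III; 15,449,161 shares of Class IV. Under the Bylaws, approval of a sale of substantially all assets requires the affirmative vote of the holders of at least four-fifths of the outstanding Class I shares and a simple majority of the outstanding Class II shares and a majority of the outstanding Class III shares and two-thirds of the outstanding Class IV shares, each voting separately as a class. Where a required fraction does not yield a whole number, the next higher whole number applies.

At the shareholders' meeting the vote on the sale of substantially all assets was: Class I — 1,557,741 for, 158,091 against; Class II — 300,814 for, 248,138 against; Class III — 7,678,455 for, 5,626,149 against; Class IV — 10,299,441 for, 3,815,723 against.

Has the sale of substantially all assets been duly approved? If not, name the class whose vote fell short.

Approved — every class gave the required vote.

Class I: 4/5 of 1946813 = 1557450.40, rounded up to 1557451; 1,557,451 required, 1,557,741 in favor — approved.
Class II: a majority of 601500 is 300751; 300,751 required, 300,814 in favor — approved.
Class III: a majority of 15356908 is 7678455; 7,678,455 required, 7,678,455 in favor — approved.
Class IV: 2/3 of 15449161 = 10299440.67, rounded up to 10299441; 10,299,441 required, 10,299,441 in favor — approved.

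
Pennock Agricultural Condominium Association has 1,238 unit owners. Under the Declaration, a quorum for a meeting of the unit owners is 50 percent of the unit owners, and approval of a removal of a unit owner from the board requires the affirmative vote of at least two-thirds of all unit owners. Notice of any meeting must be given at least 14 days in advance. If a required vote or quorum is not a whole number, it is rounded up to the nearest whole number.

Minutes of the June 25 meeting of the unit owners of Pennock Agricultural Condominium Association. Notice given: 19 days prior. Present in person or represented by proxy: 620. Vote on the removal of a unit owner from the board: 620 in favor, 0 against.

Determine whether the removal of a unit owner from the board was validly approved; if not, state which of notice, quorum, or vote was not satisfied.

Invalid — vote requirement not satisfied.

Notice: 19 days given; 14 required. Satisfied.
Quorum: 50% of 1,238 = 619; 620 present. Satisfied.
Vote: requires two-thirds of all unit owners (1,238); 2/3 of 1238 = 825.33, rounded up to 826, so 826 needed; 620 in favor. Not satisfied.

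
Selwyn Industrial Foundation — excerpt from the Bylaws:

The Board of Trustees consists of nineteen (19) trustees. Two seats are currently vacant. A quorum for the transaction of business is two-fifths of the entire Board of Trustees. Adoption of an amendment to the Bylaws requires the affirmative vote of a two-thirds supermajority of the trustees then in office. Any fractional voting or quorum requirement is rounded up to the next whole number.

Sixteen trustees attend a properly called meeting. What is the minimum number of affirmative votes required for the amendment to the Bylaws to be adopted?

The amendment to the Bylaws requires two-thirds of the trustees then in office (17).
2/3 of 17 = 11.33, rounded up to 12.

12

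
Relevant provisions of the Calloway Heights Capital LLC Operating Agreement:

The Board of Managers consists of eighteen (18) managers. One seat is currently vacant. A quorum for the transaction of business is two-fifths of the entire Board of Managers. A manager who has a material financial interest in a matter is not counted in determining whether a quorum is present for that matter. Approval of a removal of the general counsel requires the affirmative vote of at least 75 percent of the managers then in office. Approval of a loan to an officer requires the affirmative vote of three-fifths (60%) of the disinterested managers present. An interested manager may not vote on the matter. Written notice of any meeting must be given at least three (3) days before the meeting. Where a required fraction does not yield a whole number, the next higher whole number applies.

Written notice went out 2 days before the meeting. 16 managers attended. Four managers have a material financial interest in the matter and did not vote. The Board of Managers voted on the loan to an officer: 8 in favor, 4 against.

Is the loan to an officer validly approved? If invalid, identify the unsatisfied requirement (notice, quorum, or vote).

Invalid — notice requirement not satisfied.

Notice: 2 days given; 3 required (2 < 3). Not satisfied.
Quorum: 16 present, but the 4 interested managers do not count, leaving 12. Quorum is 8. Satisfied.
Vote: the loan to an officer requires three-fifths of the disinterested managers present (16 − 4 = 12). 3/5 of 12 = 7.20, rounded up to 8, so 8 affirmative votes are needed; 8 voted in favor. Satisfied.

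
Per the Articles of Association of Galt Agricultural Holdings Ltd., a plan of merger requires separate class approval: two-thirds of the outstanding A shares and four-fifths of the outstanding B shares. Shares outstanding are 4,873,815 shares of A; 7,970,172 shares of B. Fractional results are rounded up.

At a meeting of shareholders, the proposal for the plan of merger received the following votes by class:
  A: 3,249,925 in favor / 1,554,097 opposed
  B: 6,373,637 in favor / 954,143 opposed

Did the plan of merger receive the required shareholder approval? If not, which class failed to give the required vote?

A: 2/3 of 4873815 = 3249210; 3,249,210 required, 3,249,925 in favor — approved.
B: 4/5 of 7970172 = 6376137.60, rounded up to 6376138; 6,376,138 required, 6,373,637 in favor — not approved.

Not approved — the B shares did not give the required vote.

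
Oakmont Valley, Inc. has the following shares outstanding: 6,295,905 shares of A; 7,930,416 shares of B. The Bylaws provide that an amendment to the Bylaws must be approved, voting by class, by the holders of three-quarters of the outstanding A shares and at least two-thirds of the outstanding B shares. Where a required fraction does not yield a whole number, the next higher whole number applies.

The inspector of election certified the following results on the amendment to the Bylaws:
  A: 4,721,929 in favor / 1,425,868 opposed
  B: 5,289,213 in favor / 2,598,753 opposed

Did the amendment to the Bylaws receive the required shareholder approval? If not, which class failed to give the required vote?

A: 3/4 of 6295905 = 4721928.75, rounded up to 4721929; 4,721,929 required, 4,721,929 in favor — approved.
B: 2/3 of 7930416 = 5286944; 5,286,944 required, 5,289,213 in favor — approved.

Approved — every class gave the required vote.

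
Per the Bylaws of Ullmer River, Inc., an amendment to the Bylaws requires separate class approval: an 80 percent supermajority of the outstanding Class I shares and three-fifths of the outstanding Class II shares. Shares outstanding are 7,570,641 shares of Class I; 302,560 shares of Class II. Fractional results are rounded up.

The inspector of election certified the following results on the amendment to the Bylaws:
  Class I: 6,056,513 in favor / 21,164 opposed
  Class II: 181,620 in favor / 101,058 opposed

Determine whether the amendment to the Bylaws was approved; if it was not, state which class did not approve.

Approved — every class gave the required vote.

Class I: 4/5 of 7570641 = 6056512.80, rounded up to 6056513; 6,056,513 required, 6,056,513 in favor — approved.
Class II: 3/5 of 302560 = 181536; 181,536 required, 181,620 in favor — approved.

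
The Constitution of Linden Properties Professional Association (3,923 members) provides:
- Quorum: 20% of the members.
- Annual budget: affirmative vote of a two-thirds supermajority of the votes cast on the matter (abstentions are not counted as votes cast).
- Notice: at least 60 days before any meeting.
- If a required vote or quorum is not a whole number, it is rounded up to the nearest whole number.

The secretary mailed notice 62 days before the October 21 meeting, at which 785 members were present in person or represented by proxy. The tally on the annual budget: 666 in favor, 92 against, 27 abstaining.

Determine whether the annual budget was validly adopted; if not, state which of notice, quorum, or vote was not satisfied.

Valid — all requirements satisfied.

Notice: 62 days given; 60 required. Satisfied.
Quorum: 20% of 3,923 = 784.60, rounded up to 785; 785 present. Satisfied.
Vote: requires two-thirds of the votes cast (785 − 27 abstaining = 758); 2/3 of 758 = 505.33, rounded up to 506, so 506 needed; 666 in favor. Satisfied.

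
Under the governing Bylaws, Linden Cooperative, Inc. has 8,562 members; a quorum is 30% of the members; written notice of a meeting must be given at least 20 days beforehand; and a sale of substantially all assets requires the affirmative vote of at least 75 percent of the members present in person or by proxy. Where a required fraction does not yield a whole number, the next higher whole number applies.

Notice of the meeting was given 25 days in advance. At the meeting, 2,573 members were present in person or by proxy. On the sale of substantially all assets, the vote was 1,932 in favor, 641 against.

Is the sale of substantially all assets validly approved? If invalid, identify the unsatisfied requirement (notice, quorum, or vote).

Valid — all requirements satisfied.

Notice: 25 days given; 20 required. Satisfied.
Quorum: 30% of 8,562 = 2,568.60, rounded up to 2,569; 2,573 present. Satisfied.
Vote: requires three-fourths of those present (2,573); 3/4 of 2573 = 1929.75, rounded up to 1930, so 1,930 needed; 1,932 in favor. Satisfied.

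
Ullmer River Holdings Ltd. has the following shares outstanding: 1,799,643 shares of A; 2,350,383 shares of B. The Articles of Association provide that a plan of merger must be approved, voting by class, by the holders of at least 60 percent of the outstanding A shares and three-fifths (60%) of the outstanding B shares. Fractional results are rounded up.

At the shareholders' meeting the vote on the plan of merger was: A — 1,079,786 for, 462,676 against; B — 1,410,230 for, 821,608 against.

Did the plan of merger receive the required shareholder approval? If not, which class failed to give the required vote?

A: 3/5 of 1799643 = 1079785.80, rounded up to 1079786; 1,079,786 required, 1,079,786 in favor — approved.
B: 3/5 of 2350383 = 1410229.80, rounded up to 1410230; 1,410,230 required, 1,410,230 in favor — approved.

Approved — every class gave the required vote.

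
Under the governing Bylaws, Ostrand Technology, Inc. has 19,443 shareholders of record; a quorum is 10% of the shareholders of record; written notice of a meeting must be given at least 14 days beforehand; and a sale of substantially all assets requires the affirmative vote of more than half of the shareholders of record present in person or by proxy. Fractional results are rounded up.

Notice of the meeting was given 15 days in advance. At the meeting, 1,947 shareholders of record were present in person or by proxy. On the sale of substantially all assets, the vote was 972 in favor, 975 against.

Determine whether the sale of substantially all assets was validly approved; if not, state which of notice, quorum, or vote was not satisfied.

Notice: 15 days given; 14 required. Satisfied.
Quorum: 10% of 19,443 = 1,944.30, rounded up to 1,945; 1,947 present. Satisfied.
Vote: requires a majority of those present (1,947); a majority of 1947 is 974, so 974 needed; 972 in favor. Not satisfied.

Invalid — vote requirement not satisfied.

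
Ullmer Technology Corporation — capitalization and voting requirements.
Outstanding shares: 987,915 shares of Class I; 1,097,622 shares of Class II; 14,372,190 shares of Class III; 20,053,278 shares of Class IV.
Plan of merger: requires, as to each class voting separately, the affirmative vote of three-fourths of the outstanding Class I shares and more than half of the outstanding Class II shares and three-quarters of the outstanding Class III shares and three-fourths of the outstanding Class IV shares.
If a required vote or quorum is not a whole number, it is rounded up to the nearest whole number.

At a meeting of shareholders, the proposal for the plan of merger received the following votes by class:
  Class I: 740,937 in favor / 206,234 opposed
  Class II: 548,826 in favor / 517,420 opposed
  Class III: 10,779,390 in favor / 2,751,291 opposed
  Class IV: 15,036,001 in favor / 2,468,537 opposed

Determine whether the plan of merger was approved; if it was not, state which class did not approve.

Not approved — the Class IV shares did not give the required vote.

Class I: 3/4 of 987915 = 740936.25, rounded up to 740937; 740,937 required, 740,937 in favor — approved.
Class II: a majority of 1097622 is 548812; 548,812 required, 548,826 in favor — approved.
Class III: 3/4 of 14372190 = 10779142.50, rounded up to 10779143; 10,779,143 required, 10,779,390 in favor — approved.
Class IV: 3/4 of 20053278 = 15039958.50, rounded up to 15039959; 15,039,959 required, 15,036,001 in favor — not approved.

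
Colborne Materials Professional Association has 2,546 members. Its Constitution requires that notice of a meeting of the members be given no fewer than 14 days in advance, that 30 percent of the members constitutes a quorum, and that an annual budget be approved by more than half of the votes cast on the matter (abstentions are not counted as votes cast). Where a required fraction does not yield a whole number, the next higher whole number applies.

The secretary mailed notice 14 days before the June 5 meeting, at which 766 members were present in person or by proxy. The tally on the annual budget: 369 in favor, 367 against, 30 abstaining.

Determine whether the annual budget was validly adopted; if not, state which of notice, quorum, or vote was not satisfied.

Notice: 14 days given; 14 required. Satisfied.
Quorum: 30% of 2,546 = 763.80, rounded up to 764; 766 present. Satisfied.
Vote: requires a majority of the votes cast (766 − 30 abstaining = 736); a majority of 736 is 369, so 369 needed; 369 in favor. Satisfied.

Valid — all requirements satisfied.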